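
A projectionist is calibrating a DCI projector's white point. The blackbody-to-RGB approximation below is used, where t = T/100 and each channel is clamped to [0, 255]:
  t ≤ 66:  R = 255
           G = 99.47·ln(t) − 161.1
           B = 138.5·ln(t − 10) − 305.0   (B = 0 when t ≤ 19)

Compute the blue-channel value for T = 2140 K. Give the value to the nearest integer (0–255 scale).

t = 2140/100 = 21.4; the t ≤ 66 branch applies.
B = 138.5·ln(21.4 − 10) − 305.0 = 138.5·ln 11.4 − 305.0 = 138.5·2.4336 − 305.0 = 32.055.
Rounded: 32.

32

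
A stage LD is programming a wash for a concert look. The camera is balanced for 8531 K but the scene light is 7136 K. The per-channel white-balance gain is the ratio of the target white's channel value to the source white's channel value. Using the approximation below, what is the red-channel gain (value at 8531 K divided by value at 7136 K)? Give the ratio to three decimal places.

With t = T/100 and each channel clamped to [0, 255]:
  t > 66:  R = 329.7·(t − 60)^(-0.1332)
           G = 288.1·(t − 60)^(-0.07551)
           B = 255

0.899

At 7136 K (t = 71.36):
  R = 329.7·(71.36 − 60)^(-0.1332) = 329.7·11.36^(-0.1332) = 329.7·0.72348 = 238.530.
At 8531 K (t = 85.31):
  R = 329.7·(85.31 − 60)^(-0.1332) = 329.7·25.31^(-0.1332) = 329.7·0.65025 = 214.388.
Gain = 214.388 / 238.530 = 0.8988 → 0.899.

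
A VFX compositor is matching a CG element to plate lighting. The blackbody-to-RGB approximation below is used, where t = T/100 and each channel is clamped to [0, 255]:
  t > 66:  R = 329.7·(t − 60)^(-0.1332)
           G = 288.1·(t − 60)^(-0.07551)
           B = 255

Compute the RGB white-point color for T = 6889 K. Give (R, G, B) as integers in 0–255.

(246, 244, 255)

t = 6889/100 = 68.89; the t > 66 branch applies.
R = 329.7·(68.89 − 60)^(-0.1332) = 329.7·8.89^(-0.1332) = 329.7·0.74749 = 246.448.
G = 288.1·(68.89 − 60)^(-0.07551) = 288.1·8.89^(-0.07551) = 288.1·0.84791 = 244.282.
B = 255 by definition for t > 66.
Rounded: (246, 244, 255).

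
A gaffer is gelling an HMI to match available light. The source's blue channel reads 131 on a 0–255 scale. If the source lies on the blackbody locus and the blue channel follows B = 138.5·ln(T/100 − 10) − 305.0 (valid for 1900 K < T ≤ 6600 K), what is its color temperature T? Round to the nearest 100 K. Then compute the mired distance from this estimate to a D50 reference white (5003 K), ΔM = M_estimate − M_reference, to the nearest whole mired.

ln(t − 10) = (131 + 305.0) / 138.5 = 3.1480.
t − 10 = e^3.1480 = 23.290, so t = 33.290.
T = 100·t = 3329 K → 3300 K to the nearest 100 K.
M_estimate = 10⁶/3300 = 303.03; M_reference = 10⁶/5003 = 199.88.
ΔM = 303.03 − 199.88 = 103.15 → +103 mireds.

+103 mireds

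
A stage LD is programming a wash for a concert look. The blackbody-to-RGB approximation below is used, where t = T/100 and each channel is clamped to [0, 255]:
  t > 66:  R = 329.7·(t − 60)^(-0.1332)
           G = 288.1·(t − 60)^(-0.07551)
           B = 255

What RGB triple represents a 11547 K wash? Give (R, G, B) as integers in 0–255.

(193, 213, 255)

t = 11547/100 = 115.47; the t > 66 branch applies.
R = 329.7·(115.47 − 60)^(-0.1332) = 329.7·55.47^(-0.1332) = 329.7·0.58572 = 193.113.
G = 288.1·(115.47 − 60)^(-0.07551) = 288.1·55.47^(-0.07551) = 288.1·0.73842 = 212.740.
B = 255 by definition for t > 66.
Rounded: (193, 213, 255).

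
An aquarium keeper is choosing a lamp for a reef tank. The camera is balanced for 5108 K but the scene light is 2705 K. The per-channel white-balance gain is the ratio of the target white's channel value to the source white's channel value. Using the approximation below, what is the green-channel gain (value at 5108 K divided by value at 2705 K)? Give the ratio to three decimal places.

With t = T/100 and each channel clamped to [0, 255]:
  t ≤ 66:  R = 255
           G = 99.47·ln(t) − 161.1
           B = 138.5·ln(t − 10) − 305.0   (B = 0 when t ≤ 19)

At 2705 K (t = 27.05):
  G = 99.47·ln 27.05 − 161.1 = 99.47·3.2977 − 161.1 = 166.921.
At 5108 K (t = 51.08):
  G = 99.47·ln 51.08 − 161.1 = 99.47·3.9334 − 161.1 = 230.155.
Gain = 230.155 / 166.921 = 1.3788 → 1.379.

1.379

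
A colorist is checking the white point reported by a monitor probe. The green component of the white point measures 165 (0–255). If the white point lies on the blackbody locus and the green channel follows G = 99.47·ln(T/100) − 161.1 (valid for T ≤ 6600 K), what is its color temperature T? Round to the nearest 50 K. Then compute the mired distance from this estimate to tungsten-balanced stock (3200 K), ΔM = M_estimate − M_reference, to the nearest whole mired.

+65 mireds

ln t = (165 + 161.1) / 99.47 = 3.2784.
t = e^3.2784 = 26.533.
T = 100·t = 2653 K → 2650 K to the nearest 50 K.
M_estimate = 10⁶/2650 = 377.36; M_reference = 10⁶/3200 = 312.50.
ΔM = 377.36 − 312.50 = 64.86 → +65 mireds.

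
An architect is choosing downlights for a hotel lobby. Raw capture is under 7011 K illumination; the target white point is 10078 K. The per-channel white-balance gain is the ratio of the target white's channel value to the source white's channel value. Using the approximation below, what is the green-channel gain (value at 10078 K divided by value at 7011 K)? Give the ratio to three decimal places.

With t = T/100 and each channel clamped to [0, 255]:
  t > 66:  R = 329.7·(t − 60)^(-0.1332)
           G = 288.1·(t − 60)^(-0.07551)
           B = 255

At 7011 K (t = 70.11):
  G = 288.1·(70.11 − 60)^(-0.07551) = 288.1·10.11^(-0.07551) = 288.1·0.83971 = 241.922.
At 10078 K (t = 100.78):
  G = 288.1·(100.78 − 60)^(-0.07551) = 288.1·40.78^(-0.07551) = 288.1·0.75578 = 217.740.
Gain = 217.740 / 241.922 = 0.9000 → 0.900.

0.900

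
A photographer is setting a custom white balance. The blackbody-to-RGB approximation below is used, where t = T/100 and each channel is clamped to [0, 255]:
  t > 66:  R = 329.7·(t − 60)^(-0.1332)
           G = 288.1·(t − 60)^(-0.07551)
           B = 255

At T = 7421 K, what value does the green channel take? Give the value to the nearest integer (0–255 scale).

236

t = 7421/100 = 74.21; the t > 66 branch applies.
G = 288.1·(74.21 − 60)^(-0.07551) = 288.1·14.21^(-0.07551) = 288.1·0.81840 = 235.782.
Rounded: 236.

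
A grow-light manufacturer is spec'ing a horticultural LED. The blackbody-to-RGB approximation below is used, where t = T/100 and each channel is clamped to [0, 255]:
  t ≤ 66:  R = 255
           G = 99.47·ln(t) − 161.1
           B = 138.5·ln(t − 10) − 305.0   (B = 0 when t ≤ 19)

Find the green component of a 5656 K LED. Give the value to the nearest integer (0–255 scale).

240

t = 5656/100 = 56.56; the t ≤ 66 branch applies.
G = 99.47·ln 56.56 − 161.1 = 99.47·4.0353 − 161.1 = 240.291.
Rounded: 240.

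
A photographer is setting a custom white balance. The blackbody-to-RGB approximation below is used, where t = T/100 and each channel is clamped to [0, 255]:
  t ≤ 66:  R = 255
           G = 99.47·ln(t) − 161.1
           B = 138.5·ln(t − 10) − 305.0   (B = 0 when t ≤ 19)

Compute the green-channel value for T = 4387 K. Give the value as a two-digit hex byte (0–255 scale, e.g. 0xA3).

0xD7

t = 4387/100 = 43.87; the t ≤ 66 branch applies.
G = 99.47·ln 43.87 − 161.1 = 99.47·3.7812 − 161.1 = 215.019.
Rounded: 215; in hex, 0xD7.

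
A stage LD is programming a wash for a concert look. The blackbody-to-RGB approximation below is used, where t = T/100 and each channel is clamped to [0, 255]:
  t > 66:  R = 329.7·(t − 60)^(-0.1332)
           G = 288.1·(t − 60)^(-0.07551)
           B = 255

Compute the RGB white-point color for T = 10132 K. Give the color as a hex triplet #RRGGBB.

t = 10132/100 = 101.32; the t > 66 branch applies.
R = 329.7·(101.32 − 60)^(-0.1332) = 329.7·41.32^(-0.1332) = 329.7·0.60915 = 200.838.
G = 288.1·(101.32 − 60)^(-0.07551) = 288.1·41.32^(-0.07551) = 288.1·0.75503 = 217.524.
B = 255 by definition for t > 66.
Rounded: (201, 218, 255).
In hex: #C9DAFF.

#C9DAFF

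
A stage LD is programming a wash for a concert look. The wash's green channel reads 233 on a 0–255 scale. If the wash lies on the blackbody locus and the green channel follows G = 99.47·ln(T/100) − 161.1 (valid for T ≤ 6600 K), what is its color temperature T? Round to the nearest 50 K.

5250 K

ln t = (233 + 161.1) / 99.47 = 3.9620.
t = e^3.9620 = 52.562.
T = 100·t = 5256 K → 5250 K to the nearest 50 K.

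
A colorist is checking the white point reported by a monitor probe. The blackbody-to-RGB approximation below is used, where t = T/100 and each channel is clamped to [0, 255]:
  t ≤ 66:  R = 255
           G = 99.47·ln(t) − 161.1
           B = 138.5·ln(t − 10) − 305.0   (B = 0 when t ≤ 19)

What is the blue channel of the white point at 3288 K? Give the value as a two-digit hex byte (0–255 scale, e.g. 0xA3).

0x81

t = 3288/100 = 32.88; the t ≤ 66 branch applies.
B = 138.5·ln(32.88 − 10) − 305.0 = 138.5·ln 22.88 − 305.0 = 138.5·3.1303 − 305.0 = 128.541.
Rounded: 129; in hex, 0x81.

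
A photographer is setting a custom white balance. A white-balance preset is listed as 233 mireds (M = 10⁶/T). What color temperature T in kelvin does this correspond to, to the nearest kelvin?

T = 10⁶ / 233 = 4291.85 K → 4292 K.

4292 K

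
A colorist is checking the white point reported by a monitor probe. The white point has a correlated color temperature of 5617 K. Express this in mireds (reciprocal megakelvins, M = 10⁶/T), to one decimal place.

178.0 mireds

M = 10⁶ / 5617 = 178.031 → 178.0 mireds.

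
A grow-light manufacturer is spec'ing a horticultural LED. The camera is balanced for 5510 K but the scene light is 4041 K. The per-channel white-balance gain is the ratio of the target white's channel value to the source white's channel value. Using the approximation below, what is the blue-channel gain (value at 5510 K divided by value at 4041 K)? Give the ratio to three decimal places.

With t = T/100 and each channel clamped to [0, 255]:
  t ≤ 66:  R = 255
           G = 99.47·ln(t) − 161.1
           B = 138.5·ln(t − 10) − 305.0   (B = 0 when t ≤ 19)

At 4041 K (t = 40.41):
  B = 138.5·ln(40.41 − 10) − 305.0 = 138.5·ln 30.41 − 305.0 = 138.5·3.4148 − 305.0 = 167.946.
At 5510 K (t = 55.1):
  B = 138.5·ln(55.1 − 10) − 305.0 = 138.5·ln 45.1 − 305.0 = 138.5·3.8089 − 305.0 = 222.530.
Gain = 222.530 / 167.946 = 1.3250 → 1.325.

1.325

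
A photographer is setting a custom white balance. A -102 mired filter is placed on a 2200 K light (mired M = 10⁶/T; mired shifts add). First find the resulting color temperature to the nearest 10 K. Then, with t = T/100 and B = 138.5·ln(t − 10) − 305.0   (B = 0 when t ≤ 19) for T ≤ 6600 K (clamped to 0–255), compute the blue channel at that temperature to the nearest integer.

M_in = 10⁶/2200 = 454.55; M_out = 454.55 + (-102) = 352.55.
T_out = 10⁶/352.55 = 2836.5 K → 2840 K; t = 28.4.
B = 138.5·ln(28.4 − 10) − 305.0 = 138.5·ln 18.4 − 305.0 = 138.5·2.9124 − 305.0 = 98.361.
Rounded: 98.

98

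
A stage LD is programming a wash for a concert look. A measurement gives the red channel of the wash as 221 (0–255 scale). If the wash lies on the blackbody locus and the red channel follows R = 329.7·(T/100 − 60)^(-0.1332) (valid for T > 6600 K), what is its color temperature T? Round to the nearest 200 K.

(t − 60)^(-0.1332) = 221/329.7 = 0.67031.
t − 60 = 0.67031^(1/-0.1332) = 0.67031^(-7.508) = 20.149, so t = 80.149.
T = 100·t = 8015 K → 8000 K to the nearest 200 K.

8000 K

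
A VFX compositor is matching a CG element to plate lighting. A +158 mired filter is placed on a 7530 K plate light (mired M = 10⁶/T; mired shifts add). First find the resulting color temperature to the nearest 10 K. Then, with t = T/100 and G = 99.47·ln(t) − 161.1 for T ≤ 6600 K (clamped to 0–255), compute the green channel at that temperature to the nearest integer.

M_in = 10⁶/7530 = 132.80; M_out = 132.80 + (+158) = 290.80.
T_out = 10⁶/290.80 = 3438.8 K → 3440 K; t = 34.4.
G = 99.47·ln 34.4 − 161.1 = 99.47·3.5381 − 161.1 = 190.830.
Rounded: 191.

191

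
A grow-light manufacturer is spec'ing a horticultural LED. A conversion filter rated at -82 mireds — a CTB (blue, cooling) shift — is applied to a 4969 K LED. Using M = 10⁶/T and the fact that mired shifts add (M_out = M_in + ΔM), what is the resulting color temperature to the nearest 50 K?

M_in = 10⁶/4969 = 201.25 mireds.
M_out = 201.25 + (-82) = 119.25 mireds.
T_out = 10⁶/119.25 = 8385.9 K → 8400 K.

8400 K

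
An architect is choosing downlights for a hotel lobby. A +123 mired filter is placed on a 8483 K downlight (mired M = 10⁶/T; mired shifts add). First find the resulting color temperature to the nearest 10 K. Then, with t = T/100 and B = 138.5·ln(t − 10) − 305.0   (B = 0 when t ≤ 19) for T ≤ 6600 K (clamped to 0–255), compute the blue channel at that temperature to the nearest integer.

173

M_in = 10⁶/8483 = 117.88; M_out = 117.88 + (+123) = 240.88.
T_out = 10⁶/240.88 = 4151.4 K → 4150 K; t = 41.5.
B = 138.5·ln(41.5 − 10) − 305.0 = 138.5·ln 31.5 − 305.0 = 138.5·3.4500 − 305.0 = 172.823.
Rounded: 173.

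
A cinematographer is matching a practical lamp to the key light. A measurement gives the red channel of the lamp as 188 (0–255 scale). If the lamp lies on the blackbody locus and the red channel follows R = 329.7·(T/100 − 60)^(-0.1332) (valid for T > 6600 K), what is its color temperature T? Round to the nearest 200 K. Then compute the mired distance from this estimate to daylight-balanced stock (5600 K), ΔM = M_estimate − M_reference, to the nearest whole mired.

-100 mireds

(t − 60)^(-0.1332) = 188/329.7 = 0.57022.
t − 60 = 0.57022^(1/-0.1332) = 0.57022^(-7.508) = 67.848, so t = 127.848.
T = 100·t = 12785 K → 12800 K to the nearest 200 K.
M_estimate = 10⁶/12800 = 78.12; M_reference = 10⁶/5600 = 178.57.
ΔM = 78.12 − 178.57 = -100.45 → -100 mireds.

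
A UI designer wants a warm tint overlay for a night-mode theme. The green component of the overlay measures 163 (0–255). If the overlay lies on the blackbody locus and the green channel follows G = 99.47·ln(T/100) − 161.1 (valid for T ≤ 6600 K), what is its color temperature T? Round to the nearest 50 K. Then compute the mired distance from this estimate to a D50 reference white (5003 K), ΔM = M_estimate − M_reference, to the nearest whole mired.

+185 mireds

ln t = (163 + 161.1) / 99.47 = 3.2583.
t = e^3.2583 = 26.004.
T = 100·t = 2600 K → 2600 K to the nearest 50 K.
M_estimate = 10⁶/2600 = 384.62; M_reference = 10⁶/5003 = 199.88.
ΔM = 384.62 − 199.88 = 184.74 → +185 mireds.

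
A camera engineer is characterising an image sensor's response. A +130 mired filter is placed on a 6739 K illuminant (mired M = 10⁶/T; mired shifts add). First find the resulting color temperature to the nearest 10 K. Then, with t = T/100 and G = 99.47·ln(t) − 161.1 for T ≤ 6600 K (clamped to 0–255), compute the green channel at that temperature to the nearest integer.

195

M_in = 10⁶/6739 = 148.39; M_out = 148.39 + (+130) = 278.39.
T_out = 10⁶/278.39 = 3592.1 K → 3590 K; t = 35.9.
G = 99.47·ln 35.9 − 161.1 = 99.47·3.5807 − 161.1 = 195.076.
Rounded: 195.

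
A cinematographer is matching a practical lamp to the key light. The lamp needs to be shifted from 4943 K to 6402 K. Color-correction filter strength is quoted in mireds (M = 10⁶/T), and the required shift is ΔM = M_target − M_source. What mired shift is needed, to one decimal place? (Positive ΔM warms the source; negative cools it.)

-46.1 mireds

M_source = 10⁶/4943 = 202.306; M_target = 10⁶/6402 = 156.201.
ΔM = 156.201 − 202.306 = -46.105 → -46.1 mireds, a cooling shift.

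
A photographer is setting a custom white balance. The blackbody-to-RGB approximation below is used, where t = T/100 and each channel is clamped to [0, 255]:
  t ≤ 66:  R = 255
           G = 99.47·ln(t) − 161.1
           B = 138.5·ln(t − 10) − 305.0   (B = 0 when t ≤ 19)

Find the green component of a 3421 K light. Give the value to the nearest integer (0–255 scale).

190

t = 3421/100 = 34.21; the t ≤ 66 branch applies.
G = 99.47·ln 34.21 − 161.1 = 99.47·3.5325 − 161.1 = 190.280.
Rounded: 190.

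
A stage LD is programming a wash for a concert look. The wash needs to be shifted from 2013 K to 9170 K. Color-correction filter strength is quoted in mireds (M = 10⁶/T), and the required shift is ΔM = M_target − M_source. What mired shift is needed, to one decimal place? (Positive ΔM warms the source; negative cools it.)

M_source = 10⁶/2013 = 496.771; M_target = 10⁶/9170 = 109.051.
ΔM = 109.051 − 496.771 = -387.720 → -387.7 mireds, a cooling shift.

-387.7 mireds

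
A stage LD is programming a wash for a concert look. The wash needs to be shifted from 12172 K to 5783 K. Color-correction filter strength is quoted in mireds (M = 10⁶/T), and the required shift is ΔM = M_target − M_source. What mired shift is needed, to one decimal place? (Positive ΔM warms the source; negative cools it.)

+90.8 mireds

M_source = 10⁶/12172 = 82.156; M_target = 10⁶/5783 = 172.921.
ΔM = 172.921 − 82.156 = 90.765 → +90.8 mireds, a warming shift.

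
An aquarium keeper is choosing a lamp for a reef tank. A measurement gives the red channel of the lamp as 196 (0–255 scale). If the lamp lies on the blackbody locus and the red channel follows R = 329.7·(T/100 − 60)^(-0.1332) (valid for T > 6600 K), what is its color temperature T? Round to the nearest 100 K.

(t − 60)^(-0.1332) = 196/329.7 = 0.59448.
t − 60 = 0.59448^(1/-0.1332) = 0.59448^(-7.508) = 49.621, so t = 109.621.
T = 100·t = 10962 K → 11000 K to the nearest 100 K.

11000 K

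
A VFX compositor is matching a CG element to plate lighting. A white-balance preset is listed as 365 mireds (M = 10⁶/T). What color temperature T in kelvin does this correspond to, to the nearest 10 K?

T = 10⁶ / 365 = 2739.73 K → 2740 K.

2740 K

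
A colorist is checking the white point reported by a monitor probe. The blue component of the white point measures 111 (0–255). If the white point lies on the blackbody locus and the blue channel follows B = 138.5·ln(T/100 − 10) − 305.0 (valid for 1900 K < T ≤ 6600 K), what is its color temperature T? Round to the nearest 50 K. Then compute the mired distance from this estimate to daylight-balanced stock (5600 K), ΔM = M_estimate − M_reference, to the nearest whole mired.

ln(t − 10) = (111 + 305.0) / 138.5 = 3.0036.
t − 10 = e^3.0036 = 20.158, so t = 30.158.
T = 100·t = 3016 K → 3000 K to the nearest 50 K.
M_estimate = 10⁶/3000 = 333.33; M_reference = 10⁶/5600 = 178.57.
ΔM = 333.33 − 178.57 = 154.76 → +155 mireds.

+155 mireds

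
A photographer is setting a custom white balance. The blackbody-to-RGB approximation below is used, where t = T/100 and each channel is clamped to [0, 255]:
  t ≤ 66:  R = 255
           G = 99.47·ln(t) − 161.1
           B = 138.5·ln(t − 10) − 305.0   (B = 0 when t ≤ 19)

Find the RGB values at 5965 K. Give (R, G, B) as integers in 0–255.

t = 5965/100 = 59.65; the t ≤ 66 branch applies.
R = 255 by definition for t ≤ 66.
G = 99.47·ln 59.65 − 161.1 = 99.47·4.0885 − 161.1 = 245.583.
B = 138.5·ln(59.65 − 10) − 305.0 = 138.5·ln 49.65 − 305.0 = 138.5·3.9050 − 305.0 = 235.842.
Rounded: (255, 246, 236).

(255, 246, 236)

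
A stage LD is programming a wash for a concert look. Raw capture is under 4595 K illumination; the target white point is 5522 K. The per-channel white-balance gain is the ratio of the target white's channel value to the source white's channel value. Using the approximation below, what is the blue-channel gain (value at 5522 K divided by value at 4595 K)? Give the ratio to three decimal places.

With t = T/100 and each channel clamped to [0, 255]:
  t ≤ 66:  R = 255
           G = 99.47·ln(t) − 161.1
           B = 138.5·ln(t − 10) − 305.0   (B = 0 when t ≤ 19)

1.166

At 4595 K (t = 45.95):
  B = 138.5·ln(45.95 − 10) − 305.0 = 138.5·ln 35.95 − 305.0 = 138.5·3.5821 − 305.0 = 191.125.
At 5522 K (t = 55.22):
  B = 138.5·ln(55.22 − 10) − 305.0 = 138.5·ln 45.22 − 305.0 = 138.5·3.8115 − 305.0 = 222.898.
Gain = 222.898 / 191.125 = 1.1662 → 1.166.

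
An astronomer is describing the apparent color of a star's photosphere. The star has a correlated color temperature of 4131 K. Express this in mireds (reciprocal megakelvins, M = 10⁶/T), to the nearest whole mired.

242 mireds

M = 10⁶ / 4131 = 242.072 → 242 mireds.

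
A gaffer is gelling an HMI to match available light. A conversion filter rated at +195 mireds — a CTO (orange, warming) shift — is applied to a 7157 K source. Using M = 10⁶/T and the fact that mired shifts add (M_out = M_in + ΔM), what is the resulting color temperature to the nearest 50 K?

M_in = 10⁶/7157 = 139.72 mireds.
M_out = 139.72 + (+195) = 334.72 mireds.
T_out = 10⁶/334.72 = 2987.5 K → 3000 K.

3000 K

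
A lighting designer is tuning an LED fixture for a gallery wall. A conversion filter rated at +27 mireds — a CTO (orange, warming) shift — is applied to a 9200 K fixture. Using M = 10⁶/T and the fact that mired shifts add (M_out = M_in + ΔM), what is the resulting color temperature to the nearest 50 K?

M_in = 10⁶/9200 = 108.70 mireds.
M_out = 108.70 + (+27) = 135.70 mireds.
T_out = 10⁶/135.70 = 7369.4 K → 7350 K.

7350 K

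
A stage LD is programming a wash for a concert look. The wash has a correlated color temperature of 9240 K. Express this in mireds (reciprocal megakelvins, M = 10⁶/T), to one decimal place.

108.2 mireds

M = 10⁶ / 9240 = 108.225 → 108.2 mireds.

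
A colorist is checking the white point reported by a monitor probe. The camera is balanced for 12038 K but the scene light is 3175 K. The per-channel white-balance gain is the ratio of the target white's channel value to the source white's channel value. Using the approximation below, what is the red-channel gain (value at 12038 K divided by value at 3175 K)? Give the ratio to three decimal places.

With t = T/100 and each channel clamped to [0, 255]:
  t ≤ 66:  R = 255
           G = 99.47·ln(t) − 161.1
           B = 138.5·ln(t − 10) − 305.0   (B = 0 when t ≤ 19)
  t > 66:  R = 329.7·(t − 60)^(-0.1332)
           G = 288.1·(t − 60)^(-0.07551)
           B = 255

At 3175 K (t = 31.75):
  R = 255 by definition for t ≤ 66.
At 12038 K (t = 120.38):
  R = 329.7·(120.38 − 60)^(-0.1332) = 329.7·60.38^(-0.1332) = 329.7·0.57914 = 190.943.
Gain = 190.943 / 255.000 = 0.7488 → 0.749.

0.749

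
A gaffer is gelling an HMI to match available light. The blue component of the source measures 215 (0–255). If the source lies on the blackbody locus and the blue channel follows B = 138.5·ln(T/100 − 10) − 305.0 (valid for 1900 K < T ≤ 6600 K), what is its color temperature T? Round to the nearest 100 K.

ln(t − 10) = (215 + 305.0) / 138.5 = 3.7545.
t − 10 = e^3.7545 = 42.713, so t = 52.713.
T = 100·t = 5271 K → 5300 K to the nearest 100 K.

5300 K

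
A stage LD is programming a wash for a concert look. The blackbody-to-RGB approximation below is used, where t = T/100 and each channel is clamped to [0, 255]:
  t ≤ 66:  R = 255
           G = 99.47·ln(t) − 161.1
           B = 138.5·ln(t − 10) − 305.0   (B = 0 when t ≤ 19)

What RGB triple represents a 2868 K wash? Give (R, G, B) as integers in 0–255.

t = 2868/100 = 28.68; the t ≤ 66 branch applies.
R = 255 by definition for t ≤ 66.
G = 99.47·ln 28.68 − 161.1 = 99.47·3.3562 − 161.1 = 172.741.
B = 138.5·ln(28.68 − 10) − 305.0 = 138.5·ln 18.68 − 305.0 = 138.5·2.9275 − 305.0 = 100.452.
Rounded: (255, 173, 100).

(255, 173, 100)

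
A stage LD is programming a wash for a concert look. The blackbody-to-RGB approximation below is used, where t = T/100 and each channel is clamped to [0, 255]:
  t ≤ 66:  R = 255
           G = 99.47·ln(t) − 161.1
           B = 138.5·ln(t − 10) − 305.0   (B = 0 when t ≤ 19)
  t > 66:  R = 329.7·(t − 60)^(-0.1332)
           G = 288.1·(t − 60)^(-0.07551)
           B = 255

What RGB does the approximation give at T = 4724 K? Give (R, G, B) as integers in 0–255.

(255, 222, 196)

t = 4724/100 = 47.24; the t ≤ 66 branch applies.
R = 255 by definition for t ≤ 66.
G = 99.47·ln 47.24 − 161.1 = 99.47·3.8552 − 161.1 = 222.381.
B = 138.5·ln(47.24 − 10) − 305.0 = 138.5·ln 37.24 − 305.0 = 138.5·3.6174 − 305.0 = 196.008.
Rounded: (255, 222, 196).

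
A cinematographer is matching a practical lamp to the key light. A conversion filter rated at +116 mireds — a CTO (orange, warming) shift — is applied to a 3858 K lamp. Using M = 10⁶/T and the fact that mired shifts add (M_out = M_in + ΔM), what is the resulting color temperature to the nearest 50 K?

2650 K

M_in = 10⁶/3858 = 259.20 mireds.
M_out = 259.20 + (+116) = 375.20 mireds.
T_out = 10⁶/375.20 = 2665.2 K → 2650 K.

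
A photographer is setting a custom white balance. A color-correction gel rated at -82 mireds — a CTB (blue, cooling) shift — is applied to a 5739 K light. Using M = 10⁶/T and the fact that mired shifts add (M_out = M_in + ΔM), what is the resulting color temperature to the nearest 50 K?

M_in = 10⁶/5739 = 174.25 mireds.
M_out = 174.25 + (-82) = 92.25 mireds.
T_out = 10⁶/92.25 = 10840.5 K → 10850 K.

10850 K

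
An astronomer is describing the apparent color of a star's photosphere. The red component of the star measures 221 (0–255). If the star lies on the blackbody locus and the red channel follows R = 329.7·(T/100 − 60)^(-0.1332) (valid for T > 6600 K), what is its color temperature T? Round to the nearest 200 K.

(t − 60)^(-0.1332) = 221/329.7 = 0.67031.
t − 60 = 0.67031^(1/-0.1332) = 0.67031^(-7.508) = 20.149, so t = 80.149.
T = 100·t = 8015 K → 8000 K to the nearest 200 K.

8000 K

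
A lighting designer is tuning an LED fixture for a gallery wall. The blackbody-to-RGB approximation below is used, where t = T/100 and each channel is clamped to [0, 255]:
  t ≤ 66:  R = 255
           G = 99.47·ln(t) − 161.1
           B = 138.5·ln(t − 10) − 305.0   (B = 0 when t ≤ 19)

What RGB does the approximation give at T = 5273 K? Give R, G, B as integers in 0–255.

R=255, G=233, B=215

t = 5273/100 = 52.73; the t ≤ 66 branch applies.
R = 255 by definition for t ≤ 66.
G = 99.47·ln 52.73 − 161.1 = 99.47·3.9652 − 161.1 = 233.317.
B = 138.5·ln(52.73 − 10) − 305.0 = 138.5·ln 42.73 − 305.0 = 138.5·3.7549 − 305.0 = 215.054.
Rounded: (255, 233, 215).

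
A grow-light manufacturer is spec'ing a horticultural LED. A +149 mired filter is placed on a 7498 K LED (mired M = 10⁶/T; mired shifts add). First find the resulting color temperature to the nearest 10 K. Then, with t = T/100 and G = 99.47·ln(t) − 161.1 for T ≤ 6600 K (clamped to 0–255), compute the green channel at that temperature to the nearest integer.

194

M_in = 10⁶/7498 = 133.37; M_out = 133.37 + (+149) = 282.37.
T_out = 10⁶/282.37 = 3541.5 K → 3540 K; t = 35.4.
G = 99.47·ln 35.4 − 161.1 = 99.47·3.5667 − 161.1 = 193.681.
Rounded: 194.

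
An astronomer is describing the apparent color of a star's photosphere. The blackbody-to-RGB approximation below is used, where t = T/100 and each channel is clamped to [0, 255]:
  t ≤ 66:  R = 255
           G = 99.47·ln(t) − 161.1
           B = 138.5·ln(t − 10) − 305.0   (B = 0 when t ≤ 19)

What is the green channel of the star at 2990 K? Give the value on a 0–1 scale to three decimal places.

0.694

t = 2990/100 = 29.9; the t ≤ 66 branch applies.
G = 99.47·ln 29.9 − 161.1 = 99.47·3.3979 − 161.1 = 176.885.
On a 0–1 scale: 176.885/255 = 0.6937 → 0.694.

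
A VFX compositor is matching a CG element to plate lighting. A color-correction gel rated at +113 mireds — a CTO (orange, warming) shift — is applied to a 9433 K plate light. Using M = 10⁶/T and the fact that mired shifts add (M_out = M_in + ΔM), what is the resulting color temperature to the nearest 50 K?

M_in = 10⁶/9433 = 106.01 mireds.
M_out = 106.01 + (+113) = 219.01 mireds.
T_out = 10⁶/219.01 = 4566.0 K → 4550 K.

4550 K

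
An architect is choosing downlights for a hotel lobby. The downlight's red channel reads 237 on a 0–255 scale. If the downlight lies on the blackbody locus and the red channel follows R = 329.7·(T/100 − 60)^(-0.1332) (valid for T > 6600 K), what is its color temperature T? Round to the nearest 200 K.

(t − 60)^(-0.1332) = 237/329.7 = 0.71884.
t − 60 = 0.71884^(1/-0.1332) = 0.71884^(-7.508) = 11.922, so t = 71.922.
T = 100·t = 7192 K → 7200 K to the nearest 200 K.

7200 K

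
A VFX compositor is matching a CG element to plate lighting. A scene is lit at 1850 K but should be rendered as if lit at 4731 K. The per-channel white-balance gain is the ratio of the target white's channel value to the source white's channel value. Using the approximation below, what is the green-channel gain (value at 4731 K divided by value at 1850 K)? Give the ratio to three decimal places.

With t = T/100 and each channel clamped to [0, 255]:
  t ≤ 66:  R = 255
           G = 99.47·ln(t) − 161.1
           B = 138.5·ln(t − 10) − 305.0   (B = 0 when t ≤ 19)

At 1850 K (t = 18.5):
  G = 99.47·ln 18.5 − 161.1 = 99.47·2.9178 − 161.1 = 129.131.
At 4731 K (t = 47.31):
  G = 99.47·ln 47.31 − 161.1 = 99.47·3.8567 − 161.1 = 222.528.
Gain = 222.528 / 129.131 = 1.7233 → 1.723.

1.723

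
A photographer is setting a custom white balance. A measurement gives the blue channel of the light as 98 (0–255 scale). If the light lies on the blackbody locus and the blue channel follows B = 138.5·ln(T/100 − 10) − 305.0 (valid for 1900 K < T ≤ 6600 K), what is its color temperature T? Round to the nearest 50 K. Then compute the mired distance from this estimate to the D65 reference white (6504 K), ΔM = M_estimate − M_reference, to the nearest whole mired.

+197 mireds

ln(t − 10) = (98 + 305.0) / 138.5 = 2.9097.
t − 10 = e^2.9097 = 18.352, so t = 28.352.
T = 100·t = 2835 K → 2850 K to the nearest 50 K.
M_estimate = 10⁶/2850 = 350.88; M_reference = 10⁶/6504 = 153.75.
ΔM = 350.88 − 153.75 = 197.13 → +197 mireds.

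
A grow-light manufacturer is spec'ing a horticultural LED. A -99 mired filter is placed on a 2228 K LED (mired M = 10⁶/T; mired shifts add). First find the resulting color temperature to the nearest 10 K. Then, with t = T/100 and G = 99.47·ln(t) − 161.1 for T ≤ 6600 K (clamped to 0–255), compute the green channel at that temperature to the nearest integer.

M_in = 10⁶/2228 = 448.83; M_out = 448.83 + (-99) = 349.83.
T_out = 10⁶/349.83 = 2858.5 K → 2860 K; t = 28.6.
G = 99.47·ln 28.6 − 161.1 = 99.47·3.3534 − 161.1 = 172.463.
Rounded: 172.

172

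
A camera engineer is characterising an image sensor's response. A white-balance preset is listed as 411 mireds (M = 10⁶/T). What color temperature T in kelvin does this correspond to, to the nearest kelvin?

T = 10⁶ / 411 = 2433.09 K → 2433 K.

2433 K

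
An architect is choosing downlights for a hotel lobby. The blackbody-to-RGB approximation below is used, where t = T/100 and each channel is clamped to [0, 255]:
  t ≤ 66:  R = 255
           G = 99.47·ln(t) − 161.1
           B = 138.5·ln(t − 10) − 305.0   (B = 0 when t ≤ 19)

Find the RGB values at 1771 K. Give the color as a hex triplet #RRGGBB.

#FF7D00

t = 1771/100 = 17.71; the t ≤ 66 branch applies.
R = 255 by definition for t ≤ 66.
G = 99.47·ln 17.71 − 161.1 = 99.47·2.8741 − 161.1 = 124.790.
t = 17.71 ≤ 19, so B = 0.
Rounded: (255, 125, 0).
In hex: #FF7D00.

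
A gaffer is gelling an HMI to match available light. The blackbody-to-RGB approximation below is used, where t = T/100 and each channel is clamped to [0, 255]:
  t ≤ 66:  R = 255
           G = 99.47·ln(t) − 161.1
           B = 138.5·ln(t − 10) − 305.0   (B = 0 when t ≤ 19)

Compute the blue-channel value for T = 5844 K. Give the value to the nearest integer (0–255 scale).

232

t = 5844/100 = 58.44; the t ≤ 66 branch applies.
B = 138.5·ln(58.44 − 10) − 305.0 = 138.5·ln 48.44 − 305.0 = 138.5·3.8803 − 305.0 = 232.425.
Rounded: 232.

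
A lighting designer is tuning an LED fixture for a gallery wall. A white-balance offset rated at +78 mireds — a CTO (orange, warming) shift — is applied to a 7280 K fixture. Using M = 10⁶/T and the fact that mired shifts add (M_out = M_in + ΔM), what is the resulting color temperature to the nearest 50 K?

M_in = 10⁶/7280 = 137.36 mireds.
M_out = 137.36 + (+78) = 215.36 mireds.
T_out = 10⁶/215.36 = 4643.3 K → 4650 K.

4650 K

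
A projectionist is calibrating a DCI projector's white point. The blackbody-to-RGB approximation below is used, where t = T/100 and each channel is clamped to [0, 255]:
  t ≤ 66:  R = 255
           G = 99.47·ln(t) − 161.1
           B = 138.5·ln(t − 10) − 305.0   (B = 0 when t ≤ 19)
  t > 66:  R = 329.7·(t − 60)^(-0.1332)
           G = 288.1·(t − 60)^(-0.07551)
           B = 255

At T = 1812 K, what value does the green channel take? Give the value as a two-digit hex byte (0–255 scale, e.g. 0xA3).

t = 1812/100 = 18.12; the t ≤ 66 branch applies.
G = 99.47·ln 18.12 − 161.1 = 99.47·2.8970 − 161.1 = 127.066.
Rounded: 127; in hex, 0x7F.

0x7F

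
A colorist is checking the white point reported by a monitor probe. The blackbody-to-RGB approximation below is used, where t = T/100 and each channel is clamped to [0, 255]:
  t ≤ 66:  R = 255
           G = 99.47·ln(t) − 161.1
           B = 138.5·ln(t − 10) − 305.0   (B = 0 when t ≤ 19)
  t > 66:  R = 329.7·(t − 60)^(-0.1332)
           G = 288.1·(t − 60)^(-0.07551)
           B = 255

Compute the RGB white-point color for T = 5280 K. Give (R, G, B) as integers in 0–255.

t = 5280/100 = 52.8; the t ≤ 66 branch applies.
R = 255 by definition for t ≤ 66.
G = 99.47·ln 52.8 − 161.1 = 99.47·3.9665 − 161.1 = 233.449.
B = 138.5·ln(52.8 − 10) − 305.0 = 138.5·ln 42.8 − 305.0 = 138.5·3.7565 − 305.0 = 215.281.
Rounded: (255, 233, 215).

(255, 233, 215)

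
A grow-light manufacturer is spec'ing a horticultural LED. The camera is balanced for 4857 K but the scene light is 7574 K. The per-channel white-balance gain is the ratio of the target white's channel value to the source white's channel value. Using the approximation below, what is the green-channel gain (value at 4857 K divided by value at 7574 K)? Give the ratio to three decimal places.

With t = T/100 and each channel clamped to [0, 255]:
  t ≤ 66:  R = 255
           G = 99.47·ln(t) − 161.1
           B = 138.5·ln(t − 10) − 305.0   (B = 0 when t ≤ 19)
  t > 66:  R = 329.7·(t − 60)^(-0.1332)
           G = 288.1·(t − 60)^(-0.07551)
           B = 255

0.962

At 7574 K (t = 75.74):
  G = 288.1·(75.74 − 60)^(-0.07551) = 288.1·15.74^(-0.07551) = 288.1·0.81211 = 233.969.
At 4857 K (t = 48.57):
  G = 99.47·ln 48.57 − 161.1 = 99.47·3.8830 − 161.1 = 225.143.
Gain = 225.143 / 233.969 = 0.9623 → 0.962.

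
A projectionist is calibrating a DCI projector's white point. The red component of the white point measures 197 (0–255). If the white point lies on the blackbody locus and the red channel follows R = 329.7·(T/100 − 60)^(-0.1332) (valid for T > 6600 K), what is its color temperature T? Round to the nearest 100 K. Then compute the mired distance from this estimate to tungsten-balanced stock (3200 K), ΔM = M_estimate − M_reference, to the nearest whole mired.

(t − 60)^(-0.1332) = 197/329.7 = 0.59751.
t − 60 = 0.59751^(1/-0.1332) = 0.59751^(-7.508) = 47.761, so t = 107.761.
T = 100·t = 10776 K → 10800 K to the nearest 100 K.
M_estimate = 10⁶/10800 = 92.59; M_reference = 10⁶/3200 = 312.50.
ΔM = 92.59 − 312.50 = -219.91 → -220 mireds.

-220 mireds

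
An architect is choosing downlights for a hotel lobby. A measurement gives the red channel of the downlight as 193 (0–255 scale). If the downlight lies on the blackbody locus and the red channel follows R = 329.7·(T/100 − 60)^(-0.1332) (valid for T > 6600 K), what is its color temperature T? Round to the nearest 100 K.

(t − 60)^(-0.1332) = 193/329.7 = 0.58538.
t − 60 = 0.58538^(1/-0.1332) = 0.58538^(-7.508) = 55.713, so t = 115.713.
T = 100·t = 11571 K → 11600 K to the nearest 100 K.

11600 K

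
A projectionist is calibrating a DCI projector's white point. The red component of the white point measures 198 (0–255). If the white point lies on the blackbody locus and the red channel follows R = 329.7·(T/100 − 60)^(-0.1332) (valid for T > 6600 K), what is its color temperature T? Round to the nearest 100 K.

10600 K

(t − 60)^(-0.1332) = 198/329.7 = 0.60055.
t − 60 = 0.60055^(1/-0.1332) = 0.60055^(-7.508) = 45.980, so t = 105.980.
T = 100·t = 10598 K → 10600 K to the nearest 100 K.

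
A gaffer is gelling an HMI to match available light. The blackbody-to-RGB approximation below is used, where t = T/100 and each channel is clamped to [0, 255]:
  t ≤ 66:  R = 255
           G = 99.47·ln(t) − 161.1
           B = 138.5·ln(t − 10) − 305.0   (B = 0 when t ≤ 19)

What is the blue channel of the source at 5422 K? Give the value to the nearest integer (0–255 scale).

220

t = 5422/100 = 54.22; the t ≤ 66 branch applies.
B = 138.5·ln(54.22 − 10) − 305.0 = 138.5·ln 44.22 − 305.0 = 138.5·3.7892 − 305.0 = 219.801.
Rounded: 220.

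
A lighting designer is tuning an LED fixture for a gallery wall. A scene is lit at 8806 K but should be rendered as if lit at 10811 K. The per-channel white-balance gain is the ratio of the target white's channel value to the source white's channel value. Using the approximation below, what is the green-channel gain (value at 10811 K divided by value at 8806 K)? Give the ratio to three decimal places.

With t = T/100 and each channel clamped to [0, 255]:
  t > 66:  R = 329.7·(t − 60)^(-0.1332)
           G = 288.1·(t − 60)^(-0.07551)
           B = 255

At 8806 K (t = 88.06):
  G = 288.1·(88.06 − 60)^(-0.07551) = 288.1·28.06^(-0.07551) = 288.1·0.77742 = 223.974.
At 10811 K (t = 108.11):
  G = 288.1·(108.11 − 60)^(-0.07551) = 288.1·48.11^(-0.07551) = 288.1·0.74640 = 215.039.
Gain = 215.039 / 223.974 = 0.9601 → 0.960.

0.960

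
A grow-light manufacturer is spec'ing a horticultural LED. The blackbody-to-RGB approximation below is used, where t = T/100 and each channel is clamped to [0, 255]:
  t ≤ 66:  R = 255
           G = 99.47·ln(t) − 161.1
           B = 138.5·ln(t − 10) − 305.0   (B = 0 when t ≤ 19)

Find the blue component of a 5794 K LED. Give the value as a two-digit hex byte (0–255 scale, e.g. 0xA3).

0xE7

t = 5794/100 = 57.94; the t ≤ 66 branch applies.
B = 138.5·ln(57.94 − 10) − 305.0 = 138.5·ln 47.94 − 305.0 = 138.5·3.8700 − 305.0 = 230.988.
Rounded: 231; in hex, 0xE7.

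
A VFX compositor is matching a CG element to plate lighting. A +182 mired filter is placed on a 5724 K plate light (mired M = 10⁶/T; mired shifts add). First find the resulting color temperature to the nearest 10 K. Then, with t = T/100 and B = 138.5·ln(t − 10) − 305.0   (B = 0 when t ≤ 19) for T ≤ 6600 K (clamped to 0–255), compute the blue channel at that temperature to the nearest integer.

95

M_in = 10⁶/5724 = 174.70; M_out = 174.70 + (+182) = 356.70.
T_out = 10⁶/356.70 = 2803.5 K → 2800 K; t = 28.
B = 138.5·ln(28 − 10) − 305.0 = 138.5·ln 18 − 305.0 = 138.5·2.8904 − 305.0 = 95.316.
Rounded: 95.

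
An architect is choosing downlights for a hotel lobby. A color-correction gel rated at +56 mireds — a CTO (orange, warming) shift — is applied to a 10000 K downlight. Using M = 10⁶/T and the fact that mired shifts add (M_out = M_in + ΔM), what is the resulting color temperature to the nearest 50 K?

6400 K

M_in = 10⁶/10000 = 100.00 mireds.
M_out = 100.00 + (+56) = 156.00 mireds.
T_out = 10⁶/156.00 = 6410.3 K → 6400 K.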